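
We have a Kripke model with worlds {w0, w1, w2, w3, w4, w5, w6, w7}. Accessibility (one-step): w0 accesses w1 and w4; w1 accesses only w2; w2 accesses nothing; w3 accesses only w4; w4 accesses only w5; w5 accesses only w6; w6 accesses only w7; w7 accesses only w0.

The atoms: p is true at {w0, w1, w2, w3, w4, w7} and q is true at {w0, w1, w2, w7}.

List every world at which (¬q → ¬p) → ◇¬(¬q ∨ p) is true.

{w3, w4}

w0: ¬q → ¬p is T, ◇¬(¬q ∨ p) is F. ✗
w1: ¬q → ¬p is T, ◇¬(¬q ∨ p) is F. ✗
w2: ¬q → ¬p is T, ◇¬(¬q ∨ p) is F. ✗
w3: ¬q → ¬p is F, ◇¬(¬q ∨ p) is F. ✓
w4: ¬q → ¬p is F, ◇¬(¬q ∨ p) is F. ✓
w5: ¬q → ¬p is T, ◇¬(¬q ∨ p) is F. ✗
w6: ¬q → ¬p is T, ◇¬(¬q ∨ p) is F. ✗
w7: ¬q → ¬p is T, ◇¬(¬q ∨ p) is F. ✗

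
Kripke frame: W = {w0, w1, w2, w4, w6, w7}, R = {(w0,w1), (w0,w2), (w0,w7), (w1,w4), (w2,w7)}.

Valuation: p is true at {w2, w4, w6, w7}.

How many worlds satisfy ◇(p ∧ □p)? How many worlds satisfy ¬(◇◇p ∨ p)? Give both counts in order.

For ◇(p ∧ □p):
w0: successors {w1, w2, w7}; p ∧ □p there: w1:F, w2:T, w7:T. ✓
w1: successors {w4}; p ∧ □p there: w4:T. ✓
w2: successors {w7}; p ∧ □p there: w7:T. ✓
w4: no successors, so ◇(p ∧ □p) fails. ✗
w6: no successors, so ◇(p ∧ □p) fails. ✗
w7: no successors, so ◇(p ∧ □p) fails. ✗
— 3 worlds.
For ¬(◇◇p ∨ p):
w0: ◇◇p ∨ p is T. ✗
w1: ◇◇p ∨ p is F. ✓
w2: ◇◇p ∨ p is T. ✗
w4: ◇◇p ∨ p is T. ✗
w6: ◇◇p ∨ p is T. ✗
w7: ◇◇p ∨ p is T. ✗
— 1 world.

3 and 1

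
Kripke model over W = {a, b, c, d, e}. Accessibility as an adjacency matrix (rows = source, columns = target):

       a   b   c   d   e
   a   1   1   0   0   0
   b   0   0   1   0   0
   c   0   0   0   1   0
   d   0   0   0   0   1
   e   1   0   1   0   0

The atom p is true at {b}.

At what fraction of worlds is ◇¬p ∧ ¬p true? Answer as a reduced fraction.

a: ◇¬p is T, ¬p is T. ✓
b: ◇¬p is T, ¬p is F. ✗
c: ◇¬p is T, ¬p is T. ✓
d: ◇¬p is T, ¬p is T. ✓
e: ◇¬p is T, ¬p is T. ✓
That's 4 of 5 worlds, so 4/5.

4/5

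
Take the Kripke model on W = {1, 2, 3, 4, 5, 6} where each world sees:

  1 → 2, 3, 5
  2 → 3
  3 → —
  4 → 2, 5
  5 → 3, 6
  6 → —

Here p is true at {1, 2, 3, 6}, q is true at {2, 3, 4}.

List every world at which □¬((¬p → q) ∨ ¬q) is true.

{3, 6}

1: successors {2, 3, 5}; ¬((¬p → q) ∨ ¬q) there: 2:F, 3:F, 5:F. ✗
2: successors {3}; ¬((¬p → q) ∨ ¬q) there: 3:F. ✗
3: no successors, so □¬((¬p → q) ∨ ¬q) holds vacuously. ✓
4: successors {2, 5}; ¬((¬p → q) ∨ ¬q) there: 2:F, 5:F. ✗
5: successors {3, 6}; ¬((¬p → q) ∨ ¬q) there: 3:F, 6:F. ✗
6: no successors, so □¬((¬p → q) ∨ ¬q) holds vacuously. ✓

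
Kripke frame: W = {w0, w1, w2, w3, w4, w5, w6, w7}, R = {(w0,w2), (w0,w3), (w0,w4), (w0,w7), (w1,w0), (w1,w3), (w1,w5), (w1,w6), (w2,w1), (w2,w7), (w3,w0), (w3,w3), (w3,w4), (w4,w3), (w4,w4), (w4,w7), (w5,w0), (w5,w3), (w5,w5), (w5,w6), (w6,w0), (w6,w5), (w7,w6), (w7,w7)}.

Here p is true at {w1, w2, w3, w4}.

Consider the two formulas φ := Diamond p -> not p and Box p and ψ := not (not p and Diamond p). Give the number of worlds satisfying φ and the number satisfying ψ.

For Diamond p -> not p and Box p:
w0: Diamond p is T, not p and Box p is F. ✗
w1: Diamond p is T, not p and Box p is F. ✗
w2: Diamond p is T, not p and Box p is F. ✗
w3: Diamond p is T, not p and Box p is F. ✗
w4: Diamond p is T, not p and Box p is F. ✗
w5: Diamond p is T, not p and Box p is F. ✗
w6: Diamond p is F, not p and Box p is F. ✓
w7: Diamond p is F, not p and Box p is F. ✓
— 2 worlds.
For not (not p and Diamond p):
w0: not p and Diamond p is T. ✗
w1: not p and Diamond p is F. ✓
w2: not p and Diamond p is F. ✓
w3: not p and Diamond p is F. ✓
w4: not p and Diamond p is F. ✓
w5: not p and Diamond p is T. ✗
w6: not p and Diamond p is F. ✓
w7: not p and Diamond p is F. ✓
— 6 worlds.

2 and 6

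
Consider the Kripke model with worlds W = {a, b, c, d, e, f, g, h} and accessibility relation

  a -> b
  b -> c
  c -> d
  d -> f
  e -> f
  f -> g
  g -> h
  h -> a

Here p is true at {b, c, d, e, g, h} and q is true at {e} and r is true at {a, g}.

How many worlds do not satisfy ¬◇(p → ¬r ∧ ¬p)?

3

a: ◇(p → ¬r ∧ ¬p) is F. ✓
b: ◇(p → ¬r ∧ ¬p) is F. ✓
c: ◇(p → ¬r ∧ ¬p) is F. ✓
d: ◇(p → ¬r ∧ ¬p) is T. ✗
e: ◇(p → ¬r ∧ ¬p) is T. ✗
f: ◇(p → ¬r ∧ ¬p) is F. ✓
g: ◇(p → ¬r ∧ ¬p) is F. ✓
h: ◇(p → ¬r ∧ ¬p) is T. ✗
Satisfying worlds: {a, b, c, f, g}.
So ¬◇(p → ¬r ∧ ¬p) fails at the other 3 worlds.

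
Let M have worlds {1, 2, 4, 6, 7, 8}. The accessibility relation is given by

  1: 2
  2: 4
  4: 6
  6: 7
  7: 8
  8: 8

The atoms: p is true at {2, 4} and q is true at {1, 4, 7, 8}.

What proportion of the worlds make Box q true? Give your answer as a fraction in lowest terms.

2/3

1: successors {2}; q there: 2:F. ✗
2: successors {4}; q there: 4:T. ✓
4: successors {6}; q there: 6:F. ✗
6: successors {7}; q there: 7:T. ✓
7: successors {8}; q there: 8:T. ✓
8: successors {8}; q there: 8:T. ✓
That's 4 of 6 worlds, so 4/6 = 2/3.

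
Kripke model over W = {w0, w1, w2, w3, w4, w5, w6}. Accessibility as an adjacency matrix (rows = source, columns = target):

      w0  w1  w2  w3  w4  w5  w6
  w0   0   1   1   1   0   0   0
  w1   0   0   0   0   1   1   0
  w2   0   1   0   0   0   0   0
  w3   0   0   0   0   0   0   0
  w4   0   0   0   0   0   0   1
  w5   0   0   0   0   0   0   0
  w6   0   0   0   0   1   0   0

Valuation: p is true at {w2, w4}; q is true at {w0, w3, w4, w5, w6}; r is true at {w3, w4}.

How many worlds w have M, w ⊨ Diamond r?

w0: successors {w1, w2, w3}; r there: w1:F, w2:F, w3:T. ✓
w1: successors {w4, w5}; r there: w4:T, w5:F. ✓
w2: successors {w1}; r there: w1:F. ✗
w3: no successors, so Diamond r fails. ✗
w4: successors {w6}; r there: w6:F. ✗
w5: no successors, so Diamond r fails. ✗
w6: successors {w4}; r there: w4:T. ✓
Satisfying worlds: {w0, w1, w6}.

3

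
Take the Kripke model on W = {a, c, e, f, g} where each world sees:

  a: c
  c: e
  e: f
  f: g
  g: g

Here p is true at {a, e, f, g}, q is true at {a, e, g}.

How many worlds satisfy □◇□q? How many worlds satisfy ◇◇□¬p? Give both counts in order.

For □◇□q:
a: successors {c}; ◇□q there: c:F. ✗
c: successors {e}; ◇□q there: e:T. ✓
e: successors {f}; ◇□q there: f:T. ✓
f: successors {g}; ◇□q there: g:T. ✓
g: successors {g}; ◇□q there: g:T. ✓
— 4 worlds.
For ◇◇□¬p:
a: successors {c}; ◇□¬p there: c:F. ✗
c: successors {e}; ◇□¬p there: e:F. ✗
e: successors {f}; ◇□¬p there: f:F. ✗
f: successors {g}; ◇□¬p there: g:F. ✗
g: successors {g}; ◇□¬p there: g:F. ✗
— 0 worlds.

4 and 0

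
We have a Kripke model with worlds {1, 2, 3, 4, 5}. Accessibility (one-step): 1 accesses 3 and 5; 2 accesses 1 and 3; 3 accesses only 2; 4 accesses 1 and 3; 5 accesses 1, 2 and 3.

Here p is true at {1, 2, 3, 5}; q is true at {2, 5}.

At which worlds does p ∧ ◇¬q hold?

1: p is T, ◇¬q is T. ✓
2: p is T, ◇¬q is T. ✓
3: p is T, ◇¬q is F. ✗
4: p is F, ◇¬q is T. ✗
5: p is T, ◇¬q is T. ✓

{1, 2, 5}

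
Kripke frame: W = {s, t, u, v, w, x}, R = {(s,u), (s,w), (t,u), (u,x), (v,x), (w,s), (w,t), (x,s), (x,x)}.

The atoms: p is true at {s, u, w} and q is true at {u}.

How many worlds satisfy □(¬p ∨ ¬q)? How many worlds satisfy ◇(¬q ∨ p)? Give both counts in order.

For □(¬p ∨ ¬q):
s: successors {u, w}; ¬p ∨ ¬q there: u:F, w:T. ✗
t: successors {u}; ¬p ∨ ¬q there: u:F. ✗
u: successors {x}; ¬p ∨ ¬q there: x:T. ✓
v: successors {x}; ¬p ∨ ¬q there: x:T. ✓
w: successors {s, t}; ¬p ∨ ¬q there: s:T, t:T. ✓
x: successors {s, x}; ¬p ∨ ¬q there: s:T, x:T. ✓
— 4 worlds.
For ◇(¬q ∨ p):
s: successors {u, w}; ¬q ∨ p there: u:T, w:T. ✓
t: successors {u}; ¬q ∨ p there: u:T. ✓
u: successors {x}; ¬q ∨ p there: x:T. ✓
v: successors {x}; ¬q ∨ p there: x:T. ✓
w: successors {s, t}; ¬q ∨ p there: s:T, t:T. ✓
x: successors {s, x}; ¬q ∨ p there: s:T, x:T. ✓
— 6 worlds.

4 and 6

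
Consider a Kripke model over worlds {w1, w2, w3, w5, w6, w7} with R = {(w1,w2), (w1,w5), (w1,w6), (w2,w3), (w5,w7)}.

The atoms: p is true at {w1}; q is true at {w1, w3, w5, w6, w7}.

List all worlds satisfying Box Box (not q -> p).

{w1, w2, w3, w5, w6, w7}

w1: successors {w2, w5, w6}; Box (not q -> p) there: w2:T, w5:T, w6:T. ✓
w2: successors {w3}; Box (not q -> p) there: w3:T. ✓
w3: no successors, so Box Box (not q -> p) holds vacuously. ✓
w5: successors {w7}; Box (not q -> p) there: w7:T. ✓
w6: no successors, so Box Box (not q -> p) holds vacuously. ✓
w7: no successors, so Box Box (not q -> p) holds vacuously. ✓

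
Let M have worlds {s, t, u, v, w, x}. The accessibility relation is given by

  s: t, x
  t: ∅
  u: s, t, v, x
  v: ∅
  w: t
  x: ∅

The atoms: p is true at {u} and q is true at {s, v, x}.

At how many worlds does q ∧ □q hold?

2

s: q is T, □q is F. ✗
t: q is F, □q is T. ✗
u: q is F, □q is F. ✗
v: q is T, □q is T. ✓
w: q is F, □q is F. ✗
x: q is T, □q is T. ✓
Satisfying worlds: {v, x}.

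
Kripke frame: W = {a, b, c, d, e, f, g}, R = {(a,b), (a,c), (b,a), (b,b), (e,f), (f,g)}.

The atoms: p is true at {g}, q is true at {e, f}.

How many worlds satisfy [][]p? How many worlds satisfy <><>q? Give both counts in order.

5 and 0

For [][]p:
a: successors {b, c}; []p there: b:F, c:T. ✗
b: successors {a, b}; []p there: a:F, b:F. ✗
c: no successors, so [][]p holds vacuously. ✓
d: no successors, so [][]p holds vacuously. ✓
e: successors {f}; []p there: f:T. ✓
f: successors {g}; []p there: g:T. ✓
g: no successors, so [][]p holds vacuously. ✓
— 5 worlds.
For <><>q:
a: successors {b, c}; <>q there: b:F, c:F. ✗
b: successors {a, b}; <>q there: a:F, b:F. ✗
c: no successors, so <><>q fails. ✗
d: no successors, so <><>q fails. ✗
e: successors {f}; <>q there: f:F. ✗
f: successors {g}; <>q there: g:F. ✗
g: no successors, so <><>q fails. ✗
— 0 worlds.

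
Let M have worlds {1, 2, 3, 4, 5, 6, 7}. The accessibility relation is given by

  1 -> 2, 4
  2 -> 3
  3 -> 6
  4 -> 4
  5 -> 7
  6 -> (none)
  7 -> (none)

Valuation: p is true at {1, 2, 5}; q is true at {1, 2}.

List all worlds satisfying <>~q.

{1, 2, 3, 4, 5}

1: successors {2, 4}; ~q there: 2:F, 4:T. ✓
2: successors {3}; ~q there: 3:T. ✓
3: successors {6}; ~q there: 6:T. ✓
4: successors {4}; ~q there: 4:T. ✓
5: successors {7}; ~q there: 7:T. ✓
6: no successors, so <>~q fails. ✗
7: no successors, so <>~q fails. ✗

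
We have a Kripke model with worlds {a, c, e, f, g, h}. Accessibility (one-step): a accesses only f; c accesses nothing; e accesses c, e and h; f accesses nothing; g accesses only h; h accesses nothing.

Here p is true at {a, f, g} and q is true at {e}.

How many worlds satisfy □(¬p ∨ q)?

a: successors {f}; ¬p ∨ q there: f:F. ✗
c: no successors, so □(¬p ∨ q) holds vacuously. ✓
e: successors {c, e, h}; ¬p ∨ q there: c:T, e:T, h:T. ✓
f: no successors, so □(¬p ∨ q) holds vacuously. ✓
g: successors {h}; ¬p ∨ q there: h:T. ✓
h: no successors, so □(¬p ∨ q) holds vacuously. ✓
Satisfying worlds: {c, e, f, g, h}.

5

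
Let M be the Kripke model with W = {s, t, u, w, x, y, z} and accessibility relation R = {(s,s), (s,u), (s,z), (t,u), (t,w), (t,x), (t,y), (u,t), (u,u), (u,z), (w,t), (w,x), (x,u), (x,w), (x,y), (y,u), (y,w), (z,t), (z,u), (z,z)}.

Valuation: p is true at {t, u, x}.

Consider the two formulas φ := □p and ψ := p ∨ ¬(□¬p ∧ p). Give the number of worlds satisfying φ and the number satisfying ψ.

1 and 7

For □p:
s: successors {s, u, z}; p there: s:F, u:T, z:F. ✗
t: successors {u, w, x, y}; p there: u:T, w:F, x:T, y:F. ✗
u: successors {t, u, z}; p there: t:T, u:T, z:F. ✗
w: successors {t, x}; p there: t:T, x:T. ✓
x: successors {u, w, y}; p there: u:T, w:F, y:F. ✗
y: successors {u, w}; p there: u:T, w:F. ✗
z: successors {t, u, z}; p there: t:T, u:T, z:F. ✗
— 1 world.
For p ∨ ¬(□¬p ∧ p):
s: p is F, ¬(□¬p ∧ p) is T. ✓
t: p is T, ¬(□¬p ∧ p) is T. ✓
u: p is T, ¬(□¬p ∧ p) is T. ✓
w: p is F, ¬(□¬p ∧ p) is T. ✓
x: p is T, ¬(□¬p ∧ p) is T. ✓
y: p is F, ¬(□¬p ∧ p) is T. ✓
z: p is F, ¬(□¬p ∧ p) is T. ✓
— 7 worlds.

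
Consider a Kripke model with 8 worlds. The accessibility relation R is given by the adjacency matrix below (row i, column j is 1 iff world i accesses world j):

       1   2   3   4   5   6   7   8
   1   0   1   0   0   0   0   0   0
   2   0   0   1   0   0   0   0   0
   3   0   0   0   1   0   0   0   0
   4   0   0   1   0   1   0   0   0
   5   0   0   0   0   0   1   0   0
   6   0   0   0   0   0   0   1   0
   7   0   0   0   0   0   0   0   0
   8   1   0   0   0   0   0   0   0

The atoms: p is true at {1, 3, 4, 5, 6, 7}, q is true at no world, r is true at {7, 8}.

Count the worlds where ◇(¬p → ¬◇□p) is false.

2

1: successors {2}; ¬p → ¬◇□p there: 2:F. ✗
2: successors {3}; ¬p → ¬◇□p there: 3:T. ✓
3: successors {4}; ¬p → ¬◇□p there: 4:T. ✓
4: successors {3, 5}; ¬p → ¬◇□p there: 3:T, 5:T. ✓
5: successors {6}; ¬p → ¬◇□p there: 6:T. ✓
6: successors {7}; ¬p → ¬◇□p there: 7:T. ✓
7: no successors, so ◇(¬p → ¬◇□p) fails. ✗
8: successors {1}; ¬p → ¬◇□p there: 1:T. ✓
Satisfying worlds: {2, 3, 4, 5, 6, 8}.
So ◇(¬p → ¬◇□p) fails at the other 2 worlds.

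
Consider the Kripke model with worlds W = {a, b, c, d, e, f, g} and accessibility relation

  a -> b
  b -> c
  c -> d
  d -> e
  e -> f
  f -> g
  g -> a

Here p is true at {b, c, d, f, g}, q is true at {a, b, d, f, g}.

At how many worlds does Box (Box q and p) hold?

a: successors {b}; Box q and p there: b:F. ✗
b: successors {c}; Box q and p there: c:T. ✓
c: successors {d}; Box q and p there: d:F. ✗
d: successors {e}; Box q and p there: e:F. ✗
e: successors {f}; Box q and p there: f:T. ✓
f: successors {g}; Box q and p there: g:T. ✓
g: successors {a}; Box q and p there: a:F. ✗
Satisfying worlds: {b, e, f}.

3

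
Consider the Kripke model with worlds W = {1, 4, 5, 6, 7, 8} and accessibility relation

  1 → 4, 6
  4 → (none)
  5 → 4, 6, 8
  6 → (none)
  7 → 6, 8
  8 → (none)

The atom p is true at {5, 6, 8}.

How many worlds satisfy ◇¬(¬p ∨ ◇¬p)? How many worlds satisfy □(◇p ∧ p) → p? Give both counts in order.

3 and 5

For ◇¬(¬p ∨ ◇¬p):
1: successors {4, 6}; ¬(¬p ∨ ◇¬p) there: 4:F, 6:T. ✓
4: no successors, so ◇¬(¬p ∨ ◇¬p) fails. ✗
5: successors {4, 6, 8}; ¬(¬p ∨ ◇¬p) there: 4:F, 6:T, 8:T. ✓
6: no successors, so ◇¬(¬p ∨ ◇¬p) fails. ✗
7: successors {6, 8}; ¬(¬p ∨ ◇¬p) there: 6:T, 8:T. ✓
8: no successors, so ◇¬(¬p ∨ ◇¬p) fails. ✗
— 3 worlds.
For □(◇p ∧ p) → p:
1: □(◇p ∧ p) is F, p is F. ✓
4: □(◇p ∧ p) is T, p is F. ✗
5: □(◇p ∧ p) is F, p is T. ✓
6: □(◇p ∧ p) is T, p is T. ✓
7: □(◇p ∧ p) is F, p is F. ✓
8: □(◇p ∧ p) is T, p is T. ✓
— 5 worlds.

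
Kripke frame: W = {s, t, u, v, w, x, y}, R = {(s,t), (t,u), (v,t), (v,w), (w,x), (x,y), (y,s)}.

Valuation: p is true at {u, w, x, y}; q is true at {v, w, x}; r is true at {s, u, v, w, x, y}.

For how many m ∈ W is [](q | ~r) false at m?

3

s: successors {t}; q | ~r there: t:T. ✓
t: successors {u}; q | ~r there: u:F. ✗
u: no successors, so [](q | ~r) holds vacuously. ✓
v: successors {t, w}; q | ~r there: t:T, w:T. ✓
w: successors {x}; q | ~r there: x:T. ✓
x: successors {y}; q | ~r there: y:F. ✗
y: successors {s}; q | ~r there: s:F. ✗
Satisfying worlds: {s, u, v, w}.
So [](q | ~r) fails at the other 3 worlds.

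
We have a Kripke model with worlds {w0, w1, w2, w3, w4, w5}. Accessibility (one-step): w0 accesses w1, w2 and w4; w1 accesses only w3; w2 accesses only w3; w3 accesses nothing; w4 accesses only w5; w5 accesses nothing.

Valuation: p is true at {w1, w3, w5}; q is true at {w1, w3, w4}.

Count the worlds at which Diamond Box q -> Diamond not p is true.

w0: Diamond Box q is T, Diamond not p is T. ✓
w1: Diamond Box q is T, Diamond not p is F. ✗
w2: Diamond Box q is T, Diamond not p is F. ✗
w3: Diamond Box q is F, Diamond not p is F. ✓
w4: Diamond Box q is T, Diamond not p is F. ✗
w5: Diamond Box q is F, Diamond not p is F. ✓
Satisfying worlds: {w0, w3, w5}.

3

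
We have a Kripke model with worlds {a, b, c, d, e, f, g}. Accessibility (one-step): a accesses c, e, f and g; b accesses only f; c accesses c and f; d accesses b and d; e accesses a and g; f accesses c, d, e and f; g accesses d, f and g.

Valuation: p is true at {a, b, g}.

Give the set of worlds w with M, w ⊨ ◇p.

{a, d, e, g}

a: successors {c, e, f, g}; p there: c:F, e:F, f:F, g:T. ✓
b: successors {f}; p there: f:F. ✗
c: successors {c, f}; p there: c:F, f:F. ✗
d: successors {b, d}; p there: b:T, d:F. ✓
e: successors {a, g}; p there: a:T, g:T. ✓
f: successors {c, d, e, f}; p there: c:F, d:F, e:F, f:F. ✗
g: successors {d, f, g}; p there: d:F, f:F, g:T. ✓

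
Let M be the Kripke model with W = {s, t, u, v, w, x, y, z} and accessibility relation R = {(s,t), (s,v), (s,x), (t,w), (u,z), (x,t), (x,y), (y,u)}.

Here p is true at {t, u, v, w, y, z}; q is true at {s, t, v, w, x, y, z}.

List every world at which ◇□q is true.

s: successors {t, v, x}; □q there: t:T, v:T, x:T. ✓
t: successors {w}; □q there: w:T. ✓
u: successors {z}; □q there: z:T. ✓
v: no successors, so ◇□q fails. ✗
w: no successors, so ◇□q fails. ✗
x: successors {t, y}; □q there: t:T, y:F. ✓
y: successors {u}; □q there: u:T. ✓
z: no successors, so ◇□q fails. ✗

{s, t, u, x, y}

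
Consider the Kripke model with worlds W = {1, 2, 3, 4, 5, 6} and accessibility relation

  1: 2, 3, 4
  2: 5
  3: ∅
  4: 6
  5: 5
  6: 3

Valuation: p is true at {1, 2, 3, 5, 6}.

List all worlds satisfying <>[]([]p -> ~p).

1: successors {2, 3, 4}; []([]p -> ~p) there: 2:F, 3:T, 4:F. ✓
2: successors {5}; []([]p -> ~p) there: 5:F. ✗
3: no successors, so <>[]([]p -> ~p) fails. ✗
4: successors {6}; []([]p -> ~p) there: 6:F. ✗
5: successors {5}; []([]p -> ~p) there: 5:F. ✗
6: successors {3}; []([]p -> ~p) there: 3:T. ✓

{1, 6}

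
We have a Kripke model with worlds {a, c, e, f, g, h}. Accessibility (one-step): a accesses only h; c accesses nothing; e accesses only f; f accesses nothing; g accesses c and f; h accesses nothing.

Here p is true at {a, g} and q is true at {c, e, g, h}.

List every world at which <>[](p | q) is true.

{a, e, g}

a: successors {h}; [](p | q) there: h:T. ✓
c: no successors, so <>[](p | q) fails. ✗
e: successors {f}; [](p | q) there: f:T. ✓
f: no successors, so <>[](p | q) fails. ✗
g: successors {c, f}; [](p | q) there: c:T, f:T. ✓
h: no successors, so <>[](p | q) fails. ✗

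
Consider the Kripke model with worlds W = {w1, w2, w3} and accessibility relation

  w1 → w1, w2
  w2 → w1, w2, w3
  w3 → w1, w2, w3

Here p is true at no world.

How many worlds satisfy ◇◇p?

w1: successors {w1, w2}; ◇p there: w1:F, w2:F. ✗
w2: successors {w1, w2, w3}; ◇p there: w1:F, w2:F, w3:F. ✗
w3: successors {w1, w2, w3}; ◇p there: w1:F, w2:F, w3:F. ✗
Satisfying worlds: ∅.

0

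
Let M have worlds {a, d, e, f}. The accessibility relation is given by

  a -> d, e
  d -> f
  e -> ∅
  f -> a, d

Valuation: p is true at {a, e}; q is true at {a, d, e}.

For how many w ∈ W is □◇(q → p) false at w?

a: successors {d, e}; ◇(q → p) there: d:T, e:F. ✗
d: successors {f}; ◇(q → p) there: f:T. ✓
e: no successors, so □◇(q → p) holds vacuously. ✓
f: successors {a, d}; ◇(q → p) there: a:T, d:T. ✓
Satisfying worlds: {d, e, f}.
So □◇(q → p) fails at the other 1 world.

1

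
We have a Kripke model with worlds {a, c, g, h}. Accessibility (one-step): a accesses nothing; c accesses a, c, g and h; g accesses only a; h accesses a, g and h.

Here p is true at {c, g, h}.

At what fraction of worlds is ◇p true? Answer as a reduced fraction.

1/2

a: no successors, so ◇p fails. ✗
c: successors {a, c, g, h}; p there: a:F, c:T, g:T, h:T. ✓
g: successors {a}; p there: a:F. ✗
h: successors {a, g, h}; p there: a:F, g:T, h:T. ✓
That's 2 of 4 worlds, so 2/4 = 1/2.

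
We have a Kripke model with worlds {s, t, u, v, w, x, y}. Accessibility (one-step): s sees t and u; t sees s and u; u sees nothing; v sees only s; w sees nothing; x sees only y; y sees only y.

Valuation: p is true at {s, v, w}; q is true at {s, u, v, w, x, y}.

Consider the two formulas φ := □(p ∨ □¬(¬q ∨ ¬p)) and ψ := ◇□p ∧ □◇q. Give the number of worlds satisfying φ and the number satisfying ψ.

For □(p ∨ □¬(¬q ∨ ¬p)):
s: successors {t, u}; p ∨ □¬(¬q ∨ ¬p) there: t:F, u:T. ✗
t: successors {s, u}; p ∨ □¬(¬q ∨ ¬p) there: s:T, u:T. ✓
u: no successors, so □(p ∨ □¬(¬q ∨ ¬p)) holds vacuously. ✓
v: successors {s}; p ∨ □¬(¬q ∨ ¬p) there: s:T. ✓
w: no successors, so □(p ∨ □¬(¬q ∨ ¬p)) holds vacuously. ✓
x: successors {y}; p ∨ □¬(¬q ∨ ¬p) there: y:F. ✗
y: successors {y}; p ∨ □¬(¬q ∨ ¬p) there: y:F. ✗
— 4 worlds.
For ◇□p ∧ □◇q:
s: ◇□p is T, □◇q is F. ✗
t: ◇□p is T, □◇q is F. ✗
u: ◇□p is F, □◇q is T. ✗
v: ◇□p is F, □◇q is T. ✗
w: ◇□p is F, □◇q is T. ✗
x: ◇□p is F, □◇q is T. ✗
y: ◇□p is F, □◇q is T. ✗
— 0 worlds.

4 and 0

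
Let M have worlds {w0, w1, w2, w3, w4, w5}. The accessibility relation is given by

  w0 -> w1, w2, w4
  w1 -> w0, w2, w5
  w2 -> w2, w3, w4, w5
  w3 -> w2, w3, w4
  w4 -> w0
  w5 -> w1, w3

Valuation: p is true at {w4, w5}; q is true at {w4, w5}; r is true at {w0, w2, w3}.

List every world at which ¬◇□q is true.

w0: ◇□q is F. ✓
w1: ◇□q is F. ✓
w2: ◇□q is F. ✓
w3: ◇□q is F. ✓
w4: ◇□q is F. ✓
w5: ◇□q is F. ✓

{w0, w1, w2, w3, w4, w5}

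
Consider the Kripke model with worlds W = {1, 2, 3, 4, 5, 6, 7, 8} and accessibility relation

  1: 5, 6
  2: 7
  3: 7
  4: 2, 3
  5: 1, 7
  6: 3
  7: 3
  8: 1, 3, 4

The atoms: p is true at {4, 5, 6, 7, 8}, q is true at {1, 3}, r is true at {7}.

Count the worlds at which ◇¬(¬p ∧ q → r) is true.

1: successors {5, 6}; ¬(¬p ∧ q → r) there: 5:F, 6:F. ✗
2: successors {7}; ¬(¬p ∧ q → r) there: 7:F. ✗
3: successors {7}; ¬(¬p ∧ q → r) there: 7:F. ✗
4: successors {2, 3}; ¬(¬p ∧ q → r) there: 2:F, 3:T. ✓
5: successors {1, 7}; ¬(¬p ∧ q → r) there: 1:T, 7:F. ✓
6: successors {3}; ¬(¬p ∧ q → r) there: 3:T. ✓
7: successors {3}; ¬(¬p ∧ q → r) there: 3:T. ✓
8: successors {1, 3, 4}; ¬(¬p ∧ q → r) there: 1:T, 3:T, 4:F. ✓
Satisfying worlds: {4, 5, 6, 7, 8}.

5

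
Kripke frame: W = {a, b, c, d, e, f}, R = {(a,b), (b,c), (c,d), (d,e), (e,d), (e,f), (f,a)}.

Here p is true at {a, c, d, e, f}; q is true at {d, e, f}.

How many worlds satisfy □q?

a: successors {b}; q there: b:F. ✗
b: successors {c}; q there: c:F. ✗
c: successors {d}; q there: d:T. ✓
d: successors {e}; q there: e:T. ✓
e: successors {d, f}; q there: d:T, f:T. ✓
f: successors {a}; q there: a:F. ✗
Satisfying worlds: {c, d, e}.

3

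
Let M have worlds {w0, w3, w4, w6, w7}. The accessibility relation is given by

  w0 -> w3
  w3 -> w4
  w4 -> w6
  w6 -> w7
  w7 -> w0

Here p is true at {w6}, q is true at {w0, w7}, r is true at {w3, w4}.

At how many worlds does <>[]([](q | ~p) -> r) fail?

w0: successors {w3}; []([](q | ~p) -> r) there: w3:T. ✓
w3: successors {w4}; []([](q | ~p) -> r) there: w4:F. ✗
w4: successors {w6}; []([](q | ~p) -> r) there: w6:F. ✗
w6: successors {w7}; []([](q | ~p) -> r) there: w7:F. ✗
w7: successors {w0}; []([](q | ~p) -> r) there: w0:T. ✓
Satisfying worlds: {w0, w7}.
So <>[]([](q | ~p) -> r) fails at the other 3 worlds.

3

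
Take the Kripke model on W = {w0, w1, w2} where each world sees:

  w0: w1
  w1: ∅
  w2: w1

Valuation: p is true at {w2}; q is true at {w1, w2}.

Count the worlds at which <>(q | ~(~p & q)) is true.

2

w0: successors {w1}; q | ~(~p & q) there: w1:T. ✓
w1: no successors, so <>(q | ~(~p & q)) fails. ✗
w2: successors {w1}; q | ~(~p & q) there: w1:T. ✓
Satisfying worlds: {w0, w2}.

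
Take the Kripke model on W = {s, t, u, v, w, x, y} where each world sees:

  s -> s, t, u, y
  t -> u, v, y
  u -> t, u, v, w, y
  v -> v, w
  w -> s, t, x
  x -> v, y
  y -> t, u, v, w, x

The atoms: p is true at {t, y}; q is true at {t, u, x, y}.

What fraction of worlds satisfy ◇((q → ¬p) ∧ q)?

5/7

s: successors {s, t, u, y}; (q → ¬p) ∧ q there: s:F, t:F, u:T, y:F. ✓
t: successors {u, v, y}; (q → ¬p) ∧ q there: u:T, v:F, y:F. ✓
u: successors {t, u, v, w, y}; (q → ¬p) ∧ q there: t:F, u:T, v:F, w:F, y:F. ✓
v: successors {v, w}; (q → ¬p) ∧ q there: v:F, w:F. ✗
w: successors {s, t, x}; (q → ¬p) ∧ q there: s:F, t:F, x:T. ✓
x: successors {v, y}; (q → ¬p) ∧ q there: v:F, y:F. ✗
y: successors {t, u, v, w, x}; (q → ¬p) ∧ q there: t:F, u:T, v:F, w:F, x:T. ✓
That's 5 of 7 worlds, so 5/7.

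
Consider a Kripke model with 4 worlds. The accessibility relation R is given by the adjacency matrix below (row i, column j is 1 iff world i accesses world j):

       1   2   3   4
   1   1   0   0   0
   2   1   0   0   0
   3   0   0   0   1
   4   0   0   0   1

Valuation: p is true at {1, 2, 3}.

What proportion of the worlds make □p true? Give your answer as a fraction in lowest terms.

1: successors {1}; p there: 1:T. ✓
2: successors {1}; p there: 1:T. ✓
3: successors {4}; p there: 4:F. ✗
4: successors {4}; p there: 4:F. ✗
That's 2 of 4 worlds, so 2/4 = 1/2.

1/2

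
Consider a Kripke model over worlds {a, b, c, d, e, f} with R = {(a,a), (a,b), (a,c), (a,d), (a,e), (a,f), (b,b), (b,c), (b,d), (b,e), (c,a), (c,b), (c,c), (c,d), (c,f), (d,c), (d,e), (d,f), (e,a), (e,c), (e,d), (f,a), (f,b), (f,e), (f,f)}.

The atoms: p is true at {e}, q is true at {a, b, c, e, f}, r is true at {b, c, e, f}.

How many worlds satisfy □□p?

a: successors {a, b, c, d, e, f}; □p there: a:F, b:F, c:F, d:F, e:F, f:F. ✗
b: successors {b, c, d, e}; □p there: b:F, c:F, d:F, e:F. ✗
c: successors {a, b, c, d, f}; □p there: a:F, b:F, c:F, d:F, f:F. ✗
d: successors {c, e, f}; □p there: c:F, e:F, f:F. ✗
e: successors {a, c, d}; □p there: a:F, c:F, d:F. ✗
f: successors {a, b, e, f}; □p there: a:F, b:F, e:F, f:F. ✗
Satisfying worlds: ∅.

0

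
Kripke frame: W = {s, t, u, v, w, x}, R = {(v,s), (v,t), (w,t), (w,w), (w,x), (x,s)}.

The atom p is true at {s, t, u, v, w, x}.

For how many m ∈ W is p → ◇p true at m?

s: p is T, ◇p is F. ✗
t: p is T, ◇p is F. ✗
u: p is T, ◇p is F. ✗
v: p is T, ◇p is T. ✓
w: p is T, ◇p is T. ✓
x: p is T, ◇p is T. ✓
Satisfying worlds: {v, w, x}.

3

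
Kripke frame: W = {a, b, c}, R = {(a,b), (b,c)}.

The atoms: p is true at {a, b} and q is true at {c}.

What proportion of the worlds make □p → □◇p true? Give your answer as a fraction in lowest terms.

2/3

a: □p is T, □◇p is F. ✗
b: □p is F, □◇p is F. ✓
c: □p is T, □◇p is T. ✓
That's 2 of 3 worlds, so 2/3.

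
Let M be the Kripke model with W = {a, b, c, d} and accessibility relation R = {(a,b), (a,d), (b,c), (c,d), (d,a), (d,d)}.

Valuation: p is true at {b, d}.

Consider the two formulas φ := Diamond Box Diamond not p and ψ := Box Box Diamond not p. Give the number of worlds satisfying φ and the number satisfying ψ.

2 and 1

For Diamond Box Diamond not p:
a: successors {b, d}; Box Diamond not p there: b:F, d:F. ✗
b: successors {c}; Box Diamond not p there: c:T. ✓
c: successors {d}; Box Diamond not p there: d:F. ✗
d: successors {a, d}; Box Diamond not p there: a:T, d:F. ✓
— 2 worlds.
For Box Box Diamond not p:
a: successors {b, d}; Box Diamond not p there: b:F, d:F. ✗
b: successors {c}; Box Diamond not p there: c:T. ✓
c: successors {d}; Box Diamond not p there: d:F. ✗
d: successors {a, d}; Box Diamond not p there: a:T, d:F. ✗
— 1 world.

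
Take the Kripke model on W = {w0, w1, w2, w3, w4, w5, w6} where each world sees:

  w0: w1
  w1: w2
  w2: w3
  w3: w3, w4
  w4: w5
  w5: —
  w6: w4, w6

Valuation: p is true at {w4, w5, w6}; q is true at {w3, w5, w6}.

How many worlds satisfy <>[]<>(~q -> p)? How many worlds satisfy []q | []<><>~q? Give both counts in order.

For <>[]<>(~q -> p):
w0: successors {w1}; []<>(~q -> p) there: w1:T. ✓
w1: successors {w2}; []<>(~q -> p) there: w2:T. ✓
w2: successors {w3}; []<>(~q -> p) there: w3:T. ✓
w3: successors {w3, w4}; []<>(~q -> p) there: w3:T, w4:F. ✓
w4: successors {w5}; []<>(~q -> p) there: w5:T. ✓
w5: no successors, so <>[]<>(~q -> p) fails. ✗
w6: successors {w4, w6}; []<>(~q -> p) there: w4:F, w6:T. ✓
— 6 worlds.
For []q | []<><>~q:
w0: []q is F, []<><>~q is F. ✗
w1: []q is F, []<><>~q is T. ✓
w2: []q is T, []<><>~q is T. ✓
w3: []q is F, []<><>~q is F. ✗
w4: []q is T, []<><>~q is F. ✓
w5: []q is T, []<><>~q is T. ✓
w6: []q is F, []<><>~q is F. ✗
— 4 worlds.

6 and 4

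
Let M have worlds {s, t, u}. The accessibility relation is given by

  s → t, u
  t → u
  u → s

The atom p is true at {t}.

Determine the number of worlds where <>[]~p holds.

2

s: successors {t, u}; []~p there: t:T, u:T. ✓
t: successors {u}; []~p there: u:T. ✓
u: successors {s}; []~p there: s:F. ✗
Satisfying worlds: {s, t}.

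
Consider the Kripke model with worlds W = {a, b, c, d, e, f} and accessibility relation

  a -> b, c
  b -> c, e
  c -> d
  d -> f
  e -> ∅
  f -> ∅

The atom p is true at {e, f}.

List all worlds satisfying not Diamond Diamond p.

{b, d, e, f}

a: Diamond Diamond p is T. ✗
b: Diamond Diamond p is F. ✓
c: Diamond Diamond p is T. ✗
d: Diamond Diamond p is F. ✓
e: Diamond Diamond p is F. ✓
f: Diamond Diamond p is F. ✓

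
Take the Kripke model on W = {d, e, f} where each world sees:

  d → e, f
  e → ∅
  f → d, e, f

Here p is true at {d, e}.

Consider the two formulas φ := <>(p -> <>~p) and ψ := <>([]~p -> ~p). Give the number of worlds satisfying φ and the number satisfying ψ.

2 and 2

For <>(p -> <>~p):
d: successors {e, f}; p -> <>~p there: e:F, f:T. ✓
e: no successors, so <>(p -> <>~p) fails. ✗
f: successors {d, e, f}; p -> <>~p there: d:T, e:F, f:T. ✓
— 2 worlds.
For <>([]~p -> ~p):
d: successors {e, f}; []~p -> ~p there: e:F, f:T. ✓
e: no successors, so <>([]~p -> ~p) fails. ✗
f: successors {d, e, f}; []~p -> ~p there: d:T, e:F, f:T. ✓
— 2 worlds.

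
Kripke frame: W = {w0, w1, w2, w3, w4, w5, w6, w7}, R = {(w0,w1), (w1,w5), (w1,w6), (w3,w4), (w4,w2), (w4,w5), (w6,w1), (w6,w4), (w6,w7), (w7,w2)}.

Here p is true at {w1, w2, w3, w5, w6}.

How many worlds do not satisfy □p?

w0: successors {w1}; p there: w1:T. ✓
w1: successors {w5, w6}; p there: w5:T, w6:T. ✓
w2: no successors, so □p holds vacuously. ✓
w3: successors {w4}; p there: w4:F. ✗
w4: successors {w2, w5}; p there: w2:T, w5:T. ✓
w5: no successors, so □p holds vacuously. ✓
w6: successors {w1, w4, w7}; p there: w1:T, w4:F, w7:F. ✗
w7: successors {w2}; p there: w2:T. ✓
Satisfying worlds: {w0, w1, w2, w4, w5, w7}.
So □p fails at the other 2 worlds.

2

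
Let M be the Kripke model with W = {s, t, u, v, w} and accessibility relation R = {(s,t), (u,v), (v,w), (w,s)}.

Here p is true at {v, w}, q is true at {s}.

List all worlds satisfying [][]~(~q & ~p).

s: successors {t}; []~(~q & ~p) there: t:T. ✓
t: no successors, so [][]~(~q & ~p) holds vacuously. ✓
u: successors {v}; []~(~q & ~p) there: v:T. ✓
v: successors {w}; []~(~q & ~p) there: w:T. ✓
w: successors {s}; []~(~q & ~p) there: s:F. ✗

{s, t, u, v}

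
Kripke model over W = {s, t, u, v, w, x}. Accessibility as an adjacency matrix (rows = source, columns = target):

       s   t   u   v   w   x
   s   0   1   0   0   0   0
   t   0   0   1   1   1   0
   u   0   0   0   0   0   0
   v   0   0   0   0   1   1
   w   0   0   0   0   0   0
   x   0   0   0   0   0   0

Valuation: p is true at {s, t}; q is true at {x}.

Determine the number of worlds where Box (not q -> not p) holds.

5

s: successors {t}; not q -> not p there: t:F. ✗
t: successors {u, v, w}; not q -> not p there: u:T, v:T, w:T. ✓
u: no successors, so Box (not q -> not p) holds vacuously. ✓
v: successors {w, x}; not q -> not p there: w:T, x:T. ✓
w: no successors, so Box (not q -> not p) holds vacuously. ✓
x: no successors, so Box (not q -> not p) holds vacuously. ✓
Satisfying worlds: {t, u, v, w, x}.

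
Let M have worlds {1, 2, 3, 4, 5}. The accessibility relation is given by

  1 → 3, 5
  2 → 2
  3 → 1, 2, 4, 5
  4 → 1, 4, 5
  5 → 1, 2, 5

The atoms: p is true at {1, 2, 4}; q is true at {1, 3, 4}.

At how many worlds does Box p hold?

1

1: successors {3, 5}; p there: 3:F, 5:F. ✗
2: successors {2}; p there: 2:T. ✓
3: successors {1, 2, 4, 5}; p there: 1:T, 2:T, 4:T, 5:F. ✗
4: successors {1, 4, 5}; p there: 1:T, 4:T, 5:F. ✗
5: successors {1, 2, 5}; p there: 1:T, 2:T, 5:F. ✗
Satisfying worlds: {2}.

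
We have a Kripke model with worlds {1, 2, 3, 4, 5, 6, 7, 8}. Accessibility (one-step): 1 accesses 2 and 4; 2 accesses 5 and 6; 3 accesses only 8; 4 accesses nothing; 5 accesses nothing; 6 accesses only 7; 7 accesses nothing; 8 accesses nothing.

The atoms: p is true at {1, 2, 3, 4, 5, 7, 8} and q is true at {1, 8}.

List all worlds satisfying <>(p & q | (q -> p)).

1: successors {2, 4}; p & q | (q -> p) there: 2:T, 4:T. ✓
2: successors {5, 6}; p & q | (q -> p) there: 5:T, 6:T. ✓
3: successors {8}; p & q | (q -> p) there: 8:T. ✓
4: no successors, so <>(p & q | (q -> p)) fails. ✗
5: no successors, so <>(p & q | (q -> p)) fails. ✗
6: successors {7}; p & q | (q -> p) there: 7:T. ✓
7: no successors, so <>(p & q | (q -> p)) fails. ✗
8: no successors, so <>(p & q | (q -> p)) fails. ✗

{1, 2, 3, 6}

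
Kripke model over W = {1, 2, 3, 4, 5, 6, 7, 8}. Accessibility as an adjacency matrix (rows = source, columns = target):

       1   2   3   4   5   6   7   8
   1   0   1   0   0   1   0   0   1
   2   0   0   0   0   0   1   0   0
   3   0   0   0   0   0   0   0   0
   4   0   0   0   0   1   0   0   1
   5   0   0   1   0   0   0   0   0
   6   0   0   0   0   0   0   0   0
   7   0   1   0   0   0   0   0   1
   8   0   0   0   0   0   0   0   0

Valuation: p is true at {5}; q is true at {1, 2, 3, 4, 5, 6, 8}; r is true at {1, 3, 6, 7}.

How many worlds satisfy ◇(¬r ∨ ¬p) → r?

1: ◇(¬r ∨ ¬p) is T, r is T. ✓
2: ◇(¬r ∨ ¬p) is T, r is F. ✗
3: ◇(¬r ∨ ¬p) is F, r is T. ✓
4: ◇(¬r ∨ ¬p) is T, r is F. ✗
5: ◇(¬r ∨ ¬p) is T, r is F. ✗
6: ◇(¬r ∨ ¬p) is F, r is T. ✓
7: ◇(¬r ∨ ¬p) is T, r is T. ✓
8: ◇(¬r ∨ ¬p) is F, r is F. ✓
Satisfying worlds: {1, 3, 6, 7, 8}.

5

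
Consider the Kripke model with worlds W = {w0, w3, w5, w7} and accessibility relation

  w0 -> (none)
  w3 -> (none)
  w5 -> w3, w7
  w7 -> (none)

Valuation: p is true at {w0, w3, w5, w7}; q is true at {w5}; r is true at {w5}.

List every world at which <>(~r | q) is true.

{w5}

w0: no successors, so <>(~r | q) fails. ✗
w3: no successors, so <>(~r | q) fails. ✗
w5: successors {w3, w7}; ~r | q there: w3:T, w7:T. ✓
w7: no successors, so <>(~r | q) fails. ✗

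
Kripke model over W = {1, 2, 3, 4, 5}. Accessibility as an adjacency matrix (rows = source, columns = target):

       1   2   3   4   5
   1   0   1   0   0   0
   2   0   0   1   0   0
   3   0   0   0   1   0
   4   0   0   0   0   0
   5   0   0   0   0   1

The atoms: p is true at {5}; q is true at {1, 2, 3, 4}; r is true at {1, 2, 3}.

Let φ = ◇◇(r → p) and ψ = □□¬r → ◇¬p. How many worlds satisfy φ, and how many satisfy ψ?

2 and 3

For ◇◇(r → p):
1: successors {2}; ◇(r → p) there: 2:F. ✗
2: successors {3}; ◇(r → p) there: 3:T. ✓
3: successors {4}; ◇(r → p) there: 4:F. ✗
4: no successors, so ◇◇(r → p) fails. ✗
5: successors {5}; ◇(r → p) there: 5:T. ✓
— 2 worlds.
For □□¬r → ◇¬p:
1: □□¬r is F, ◇¬p is T. ✓
2: □□¬r is T, ◇¬p is T. ✓
3: □□¬r is T, ◇¬p is T. ✓
4: □□¬r is T, ◇¬p is F. ✗
5: □□¬r is T, ◇¬p is F. ✗
— 3 worlds.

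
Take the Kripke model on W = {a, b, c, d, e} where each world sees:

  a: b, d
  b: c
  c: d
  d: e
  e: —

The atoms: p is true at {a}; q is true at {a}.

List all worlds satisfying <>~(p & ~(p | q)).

{a, b, c, d}

a: successors {b, d}; ~(p & ~(p | q)) there: b:T, d:T. ✓
b: successors {c}; ~(p & ~(p | q)) there: c:T. ✓
c: successors {d}; ~(p & ~(p | q)) there: d:T. ✓
d: successors {e}; ~(p & ~(p | q)) there: e:T. ✓
e: no successors, so <>~(p & ~(p | q)) fails. ✗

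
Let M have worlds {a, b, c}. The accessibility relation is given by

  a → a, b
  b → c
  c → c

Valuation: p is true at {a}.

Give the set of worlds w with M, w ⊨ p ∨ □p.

{a}

a: p is T, □p is F. ✓
b: p is F, □p is F. ✗
c: p is F, □p is F. ✗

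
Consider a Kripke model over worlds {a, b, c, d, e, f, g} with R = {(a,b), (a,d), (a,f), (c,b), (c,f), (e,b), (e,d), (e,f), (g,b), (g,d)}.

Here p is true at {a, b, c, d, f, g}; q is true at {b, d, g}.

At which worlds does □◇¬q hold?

a: successors {b, d, f}; ◇¬q there: b:F, d:F, f:F. ✗
b: no successors, so □◇¬q holds vacuously. ✓
c: successors {b, f}; ◇¬q there: b:F, f:F. ✗
d: no successors, so □◇¬q holds vacuously. ✓
e: successors {b, d, f}; ◇¬q there: b:F, d:F, f:F. ✗
f: no successors, so □◇¬q holds vacuously. ✓
g: successors {b, d}; ◇¬q there: b:F, d:F. ✗

{b, d, f}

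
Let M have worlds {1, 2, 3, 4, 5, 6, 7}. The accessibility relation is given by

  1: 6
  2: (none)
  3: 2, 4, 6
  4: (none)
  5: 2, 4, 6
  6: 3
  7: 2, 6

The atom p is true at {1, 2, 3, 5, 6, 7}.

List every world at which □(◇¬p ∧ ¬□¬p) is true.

1: successors {6}; ◇¬p ∧ ¬□¬p there: 6:F. ✗
2: no successors, so □(◇¬p ∧ ¬□¬p) holds vacuously. ✓
3: successors {2, 4, 6}; ◇¬p ∧ ¬□¬p there: 2:F, 4:F, 6:F. ✗
4: no successors, so □(◇¬p ∧ ¬□¬p) holds vacuously. ✓
5: successors {2, 4, 6}; ◇¬p ∧ ¬□¬p there: 2:F, 4:F, 6:F. ✗
6: successors {3}; ◇¬p ∧ ¬□¬p there: 3:T. ✓
7: successors {2, 6}; ◇¬p ∧ ¬□¬p there: 2:F, 6:F. ✗

{2, 4, 6}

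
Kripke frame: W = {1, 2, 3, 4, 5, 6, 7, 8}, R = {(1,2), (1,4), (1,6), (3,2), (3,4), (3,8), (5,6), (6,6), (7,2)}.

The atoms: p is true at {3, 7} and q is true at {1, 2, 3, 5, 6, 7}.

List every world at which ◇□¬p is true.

{1, 3, 5, 6, 7}

1: successors {2, 4, 6}; □¬p there: 2:T, 4:T, 6:T. ✓
2: no successors, so ◇□¬p fails. ✗
3: successors {2, 4, 8}; □¬p there: 2:T, 4:T, 8:T. ✓
4: no successors, so ◇□¬p fails. ✗
5: successors {6}; □¬p there: 6:T. ✓
6: successors {6}; □¬p there: 6:T. ✓
7: successors {2}; □¬p there: 2:T. ✓
8: no successors, so ◇□¬p fails. ✗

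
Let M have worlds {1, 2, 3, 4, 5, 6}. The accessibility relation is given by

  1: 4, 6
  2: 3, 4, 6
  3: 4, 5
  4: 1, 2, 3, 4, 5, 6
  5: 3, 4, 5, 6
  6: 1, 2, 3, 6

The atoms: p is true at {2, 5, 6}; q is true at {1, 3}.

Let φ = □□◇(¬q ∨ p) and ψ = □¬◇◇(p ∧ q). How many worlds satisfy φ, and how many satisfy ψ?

6 and 6

For □□◇(¬q ∨ p):
1: successors {4, 6}; □◇(¬q ∨ p) there: 4:T, 6:T. ✓
2: successors {3, 4, 6}; □◇(¬q ∨ p) there: 3:T, 4:T, 6:T. ✓
3: successors {4, 5}; □◇(¬q ∨ p) there: 4:T, 5:T. ✓
4: successors {1, 2, 3, 4, 5, 6}; □◇(¬q ∨ p) there: 1:T, 2:T, 3:T, 4:T, 5:T, 6:T. ✓
5: successors {3, 4, 5, 6}; □◇(¬q ∨ p) there: 3:T, 4:T, 5:T, 6:T. ✓
6: successors {1, 2, 3, 6}; □◇(¬q ∨ p) there: 1:T, 2:T, 3:T, 6:T. ✓
— 6 worlds.
For □¬◇◇(p ∧ q):
1: successors {4, 6}; ¬◇◇(p ∧ q) there: 4:T, 6:T. ✓
2: successors {3, 4, 6}; ¬◇◇(p ∧ q) there: 3:T, 4:T, 6:T. ✓
3: successors {4, 5}; ¬◇◇(p ∧ q) there: 4:T, 5:T. ✓
4: successors {1, 2, 3, 4, 5, 6}; ¬◇◇(p ∧ q) there: 1:T, 2:T, 3:T, 4:T, 5:T, 6:T. ✓
5: successors {3, 4, 5, 6}; ¬◇◇(p ∧ q) there: 3:T, 4:T, 5:T, 6:T. ✓
6: successors {1, 2, 3, 6}; ¬◇◇(p ∧ q) there: 1:T, 2:T, 3:T, 6:T. ✓
— 6 worlds.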